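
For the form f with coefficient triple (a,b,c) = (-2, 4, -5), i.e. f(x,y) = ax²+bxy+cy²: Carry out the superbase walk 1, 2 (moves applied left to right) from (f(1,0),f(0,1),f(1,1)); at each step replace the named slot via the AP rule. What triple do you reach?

start (-2,-5,-3) = (f(1,0),f(0,1),f(1,1))
replace slot 1: 2·((-5)+(-3)) − (-2) = -14 → (-14,-5,-3)
replace slot 2: 2·((-14)+(-3)) − (-5) = -29 → (-14,-29,-3)

-14,-29,-3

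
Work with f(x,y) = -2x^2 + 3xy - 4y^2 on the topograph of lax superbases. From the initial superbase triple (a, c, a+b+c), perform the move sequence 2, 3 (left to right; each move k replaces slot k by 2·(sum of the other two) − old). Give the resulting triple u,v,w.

start (-2,-4,-3) = (f(1,0),f(0,1),f(1,1))
replace slot 2: 2·((-2)+(-3)) − (-4) = -6 → (-2,-6,-3)
replace slot 3: 2·((-2)+(-6)) − (-3) = -13 → (-2,-6,-13)

-2,-6,-13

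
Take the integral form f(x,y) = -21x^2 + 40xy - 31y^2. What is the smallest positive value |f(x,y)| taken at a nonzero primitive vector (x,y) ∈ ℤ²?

translate: b→2 (≡-40 mod 42), so (21,-40,31)→(21,2,12)
flip: (21,2,12)→(12,-2,21)
reduced (well bottom): (12,-2,21) with a≤c, −a<b≤a
well minimum |f| = |-12| = 12 (negative-definite)

12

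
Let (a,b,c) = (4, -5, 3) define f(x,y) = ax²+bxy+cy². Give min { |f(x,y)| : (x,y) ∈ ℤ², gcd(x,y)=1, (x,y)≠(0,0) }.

translate: b→3 (≡-5 mod 8), so (4,-5,3)→(4,3,2)
flip: (4,3,2)→(2,-3,4)
translate: b→1 (≡-3 mod 4), so (2,-3,4)→(2,1,3)
reduced (well bottom): (2,1,3) with a≤c, −a<b≤a
well minimum = a = 2

2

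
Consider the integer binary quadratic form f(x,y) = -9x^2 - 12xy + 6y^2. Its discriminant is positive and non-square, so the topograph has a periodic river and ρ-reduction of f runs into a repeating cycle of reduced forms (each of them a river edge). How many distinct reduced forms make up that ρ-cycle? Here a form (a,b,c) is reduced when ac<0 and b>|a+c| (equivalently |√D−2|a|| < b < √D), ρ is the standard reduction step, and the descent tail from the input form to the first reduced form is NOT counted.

D = 360, ⌊√D⌋ = 18
descent: ρ → (6,12,-9)  [lands on river]
river: ρ → (-9,6,9)
river: ρ → (9,12,-6)
river: ρ → (-6,12,9)
river: ρ → (9,6,-9)
river: ρ → (-9,12,6)
ρ-cycle length = 6 (tail of 1 descent step not counted)

6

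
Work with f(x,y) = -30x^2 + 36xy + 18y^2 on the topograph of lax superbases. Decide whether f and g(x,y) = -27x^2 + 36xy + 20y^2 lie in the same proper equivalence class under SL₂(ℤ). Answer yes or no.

D₁ = 3456, D₂ = 3456
river cycle of f (length 4): (18, 36, -30), (-30, 24, 24), (24, 24, -30), (-30, 36, 18)
river cycle of g (length 14): (20, 44, -19), (-19, 32, 32), (32, 32, -19), (-19, 44, 20), (20, 36, -27), (-27, 18, 29), (29, 40, -16), (-16, 56, 5), (5, 54, -27), (-27, 54, 5), … (4 more)
cycles differ ⇒ inequivalent

no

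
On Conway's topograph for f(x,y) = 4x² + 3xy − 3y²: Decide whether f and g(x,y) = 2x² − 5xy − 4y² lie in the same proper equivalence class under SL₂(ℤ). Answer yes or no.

D₁ = 57, D₂ = 57
river cycle of f (length 6): (-3, 3, 4), (4, 5, -2), (-2, 7, 1), (1, 7, -2), (-2, 5, 4), (4, 3, -3)
river cycle of g (length 6): (-4, 5, 2), (2, 7, -1), (-1, 7, 2), (2, 5, -4), (-4, 3, 3), (3, 3, -4)
cycles differ ⇒ inequivalent

no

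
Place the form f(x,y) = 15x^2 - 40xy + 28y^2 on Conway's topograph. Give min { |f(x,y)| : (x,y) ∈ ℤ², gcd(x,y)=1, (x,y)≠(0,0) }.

translate: b→-10 (≡-40 mod 30), so (15,-40,28)→(15,-10,3)
flip: (15,-10,3)→(3,10,15)
translate: b→-2 (≡10 mod 6), so (3,10,15)→(3,-2,7)
reduced (well bottom): (3,-2,7) with a≤c, −a<b≤a
well minimum = a = 3

3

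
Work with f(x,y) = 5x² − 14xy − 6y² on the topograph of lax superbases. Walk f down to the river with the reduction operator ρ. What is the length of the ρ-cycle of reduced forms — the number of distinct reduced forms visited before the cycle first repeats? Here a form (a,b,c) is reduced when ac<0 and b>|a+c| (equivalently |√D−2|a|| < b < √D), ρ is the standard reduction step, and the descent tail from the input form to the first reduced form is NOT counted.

D = 316, ⌊√D⌋ = 17
descent: ρ → (-6,14,5)  [lands on river]
river: ρ → (5,16,-3)
river: ρ → (-3,14,10)
river: ρ → (10,6,-7)
river: ρ → (-7,8,9)
river: ρ → (9,10,-6)
ρ-cycle length = 6 (tail of 1 descent step not counted)

6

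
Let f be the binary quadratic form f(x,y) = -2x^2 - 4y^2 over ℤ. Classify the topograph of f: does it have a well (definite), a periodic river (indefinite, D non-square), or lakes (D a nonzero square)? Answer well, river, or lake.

D = b²−4ac = 0² − 4·(-2)·(-4) = -32
D < 0 ⇒ definite ⇒ every region one sign ⇒ single well

well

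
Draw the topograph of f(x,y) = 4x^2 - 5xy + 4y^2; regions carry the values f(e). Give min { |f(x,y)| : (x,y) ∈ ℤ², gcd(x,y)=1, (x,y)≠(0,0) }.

translate: b→3 (≡-5 mod 8), so (4,-5,4)→(4,3,3)
flip: (4,3,3)→(3,-3,4)
translate: b→3 (≡-3 mod 6), so (3,-3,4)→(3,3,4)
reduced (well bottom): (3,3,4) with a≤c, −a<b≤a
well minimum = a = 3

3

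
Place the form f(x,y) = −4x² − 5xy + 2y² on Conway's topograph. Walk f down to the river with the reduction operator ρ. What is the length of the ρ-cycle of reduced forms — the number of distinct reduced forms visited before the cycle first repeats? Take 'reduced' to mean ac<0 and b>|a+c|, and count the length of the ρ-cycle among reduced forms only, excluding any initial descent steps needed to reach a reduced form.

D = 57, ⌊√D⌋ = 7
descent: ρ → (2,5,-4)  [lands on river]
river: ρ → (-4,3,3)
river: ρ → (3,3,-4)
river: ρ → (-4,5,2)
river: ρ → (2,7,-1)
river: ρ → (-1,7,2)
ρ-cycle length = 6 (tail of 1 descent step not counted)

6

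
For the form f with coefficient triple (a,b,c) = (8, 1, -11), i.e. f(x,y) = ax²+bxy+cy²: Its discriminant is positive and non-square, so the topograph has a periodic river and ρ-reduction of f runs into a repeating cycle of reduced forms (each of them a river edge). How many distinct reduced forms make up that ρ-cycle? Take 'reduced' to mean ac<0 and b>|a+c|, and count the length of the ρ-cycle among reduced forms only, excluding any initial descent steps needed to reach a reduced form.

D = 353, ⌊√D⌋ = 18
descent: ρ → (-11,-1,8)
descent: ρ → (8,17,-2)  [lands on river]
river: ρ → (-2,15,16)
river: ρ → (16,17,-1)
river: ρ → (-1,17,16)
river: ρ → (16,15,-2)
river: ρ → (-2,17,8)
river: ρ → (8,15,-4)
river: ρ → (-4,17,4)
river: ρ → (4,15,-8)
river: ρ → (-8,17,2)
river: ρ → (2,15,-16)
river: ρ → (-16,17,1)
river: ρ → (1,17,-16)
river: ρ → (-16,15,2)
river: ρ → (2,17,-8)
river: ρ → (-8,15,4)
river: ρ → (4,17,-4)
river: ρ → (-4,15,8)
ρ-cycle length = 18 (tail of 2 descent steps not counted)

18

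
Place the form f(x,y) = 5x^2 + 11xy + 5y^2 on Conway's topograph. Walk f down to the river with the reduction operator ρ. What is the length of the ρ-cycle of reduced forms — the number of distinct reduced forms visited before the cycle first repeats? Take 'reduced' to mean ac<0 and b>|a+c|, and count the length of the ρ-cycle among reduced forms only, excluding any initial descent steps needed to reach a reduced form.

D = 21, ⌊√D⌋ = 4
descent: ρ → (5,-1,-1)
descent: ρ → (-1,3,3)  [lands on river]
river: ρ → (3,3,-1)
ρ-cycle length = 2 (tail of 2 descent steps not counted)

2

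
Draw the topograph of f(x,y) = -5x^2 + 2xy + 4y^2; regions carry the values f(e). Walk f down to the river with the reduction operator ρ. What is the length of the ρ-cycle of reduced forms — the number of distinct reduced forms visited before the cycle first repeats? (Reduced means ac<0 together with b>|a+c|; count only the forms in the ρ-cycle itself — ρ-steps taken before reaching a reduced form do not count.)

D = 84, ⌊√D⌋ = 9
river: ρ → (4,6,-3)
river: ρ → (-3,6,4)
river: ρ → (4,2,-5)
river: ρ → (-5,8,1)
river: ρ → (1,8,-5)
river: ρ → (-5,2,4)
ρ-cycle length = 6 (tail of 0 descent steps not counted)

6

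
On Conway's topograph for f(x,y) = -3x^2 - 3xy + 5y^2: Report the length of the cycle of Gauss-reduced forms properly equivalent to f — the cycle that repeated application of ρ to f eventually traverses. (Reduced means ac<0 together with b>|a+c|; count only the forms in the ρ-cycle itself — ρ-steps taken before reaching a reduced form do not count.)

D = 69, ⌊√D⌋ = 8
descent: ρ → (5,3,-3)  [lands on river]
river: ρ → (-3,3,5)
river: ρ → (5,7,-1)
river: ρ → (-1,7,5)
ρ-cycle length = 4 (tail of 1 descent step not counted)

4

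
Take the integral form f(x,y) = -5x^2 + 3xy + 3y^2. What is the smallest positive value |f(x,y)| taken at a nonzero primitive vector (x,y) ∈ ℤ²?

river: ρ → (3,3,-5)
river: ρ → (-5,7,1)
river: ρ → (1,7,-5)
river: ρ → (-5,3,3)
closes: descent 0, river 4
min |a| on river = 1

1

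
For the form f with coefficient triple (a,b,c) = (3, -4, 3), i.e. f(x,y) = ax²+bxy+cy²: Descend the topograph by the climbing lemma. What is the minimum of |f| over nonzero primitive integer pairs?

translate: b→2 (≡-4 mod 6), so (3,-4,3)→(3,2,2)
flip: (3,2,2)→(2,-2,3)
translate: b→2 (≡-2 mod 4), so (2,-2,3)→(2,2,3)
reduced (well bottom): (2,2,3) with a≤c, −a<b≤a
well minimum = a = 2

2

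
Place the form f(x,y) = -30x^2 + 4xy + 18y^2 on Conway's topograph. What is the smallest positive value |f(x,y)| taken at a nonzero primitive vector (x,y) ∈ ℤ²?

descent: ρ → (18,32,-16)  [lands on river]
river: ρ → (-16,32,18)
river: ρ → (18,40,-8)
river: ρ → (-8,40,18)
closes: descent 1, river 4
min |a| on river = 8

8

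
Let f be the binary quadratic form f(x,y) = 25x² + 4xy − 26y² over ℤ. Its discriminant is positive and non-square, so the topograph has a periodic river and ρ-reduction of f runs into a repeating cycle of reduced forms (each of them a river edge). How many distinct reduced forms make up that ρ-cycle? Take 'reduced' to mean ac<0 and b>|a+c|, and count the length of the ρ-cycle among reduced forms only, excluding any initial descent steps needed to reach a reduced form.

D = 2616, ⌊√D⌋ = 51
river: ρ → (-26,48,3)
river: ρ → (3,48,-26)
river: ρ → (-26,4,25)
river: ρ → (25,46,-5)
river: ρ → (-5,44,34)
river: ρ → (34,24,-15)
river: ρ → (-15,36,22)
river: ρ → (22,8,-29)
river: ρ → (-29,50,1)
river: ρ → (1,50,-29)
river: ρ → (-29,8,22)
river: ρ → (22,36,-15)
river: ρ → (-15,24,34)
river: ρ → (34,44,-5)
river: ρ → (-5,46,25)
river: ρ → (25,4,-26)
ρ-cycle length = 16 (tail of 0 descent steps not counted)

16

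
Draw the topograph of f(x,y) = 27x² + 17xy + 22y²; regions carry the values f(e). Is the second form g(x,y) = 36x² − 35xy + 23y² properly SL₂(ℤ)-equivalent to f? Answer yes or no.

D₁ = -2087, D₂ = -2087
f: flip: (27,17,22)→(22,-17,27)
f: reduced (well bottom): (22,-17,27) with a≤c, −a<b≤a
g: flip: (36,-35,23)→(23,35,36)
g: translate: b→-11 (≡35 mod 46), so (23,35,36)→(23,-11,24)
g: reduced (well bottom): (23,-11,24) with a≤c, −a<b≤a
reduced forms (22, -17, 27) vs (23, -11, 24) ⇒ inequivalent

no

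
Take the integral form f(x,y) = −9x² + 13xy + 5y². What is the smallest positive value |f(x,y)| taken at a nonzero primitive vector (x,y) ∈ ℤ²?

river: ρ → (5,17,-3)
river: ρ → (-3,13,15)
river: ρ → (15,17,-1)
river: ρ → (-1,17,15)
river: ρ → (15,13,-3)
river: ρ → (-3,17,5)
river: ρ → (5,13,-9)
river: ρ → (-9,5,9)
river: ρ → (9,13,-5)
river: ρ → (-5,17,3)
river: ρ → (3,13,-15)
river: ρ → (-15,17,1)
river: ρ → (1,17,-15)
river: ρ → (-15,13,3)
river: ρ → (3,17,-5)
river: ρ → (-5,13,9)
river: ρ → (9,5,-9)
river: ρ → (-9,13,5)
closes: descent 0, river 18
min |a| on river = 1

1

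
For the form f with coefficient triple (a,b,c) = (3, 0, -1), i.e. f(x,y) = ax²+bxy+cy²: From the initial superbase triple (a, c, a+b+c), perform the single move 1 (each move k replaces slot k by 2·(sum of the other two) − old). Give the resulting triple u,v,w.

start (3,-1,2) = (f(1,0),f(0,1),f(1,1))
replace slot 1: 2·((-1)+2) − 3 = -1 → (-1,-1,2)

-1,-1,2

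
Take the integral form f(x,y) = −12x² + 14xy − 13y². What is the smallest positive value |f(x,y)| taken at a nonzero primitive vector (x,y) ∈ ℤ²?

translate: b→10 (≡-14 mod 24), so (12,-14,13)→(12,10,11)
flip: (12,10,11)→(11,-10,12)
reduced (well bottom): (11,-10,12) with a≤c, −a<b≤a
well minimum |f| = |-11| = 11 (negative-definite)

11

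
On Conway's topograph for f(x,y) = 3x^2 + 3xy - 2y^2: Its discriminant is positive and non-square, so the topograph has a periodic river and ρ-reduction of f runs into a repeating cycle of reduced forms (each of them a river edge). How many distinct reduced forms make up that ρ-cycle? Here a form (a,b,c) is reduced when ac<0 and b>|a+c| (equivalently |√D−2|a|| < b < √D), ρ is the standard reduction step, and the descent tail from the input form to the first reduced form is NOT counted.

D = 33, ⌊√D⌋ = 5
river: ρ → (-2,5,1)
river: ρ → (1,5,-2)
river: ρ → (-2,3,3)
river: ρ → (3,3,-2)
ρ-cycle length = 4 (tail of 0 descent steps not counted)

4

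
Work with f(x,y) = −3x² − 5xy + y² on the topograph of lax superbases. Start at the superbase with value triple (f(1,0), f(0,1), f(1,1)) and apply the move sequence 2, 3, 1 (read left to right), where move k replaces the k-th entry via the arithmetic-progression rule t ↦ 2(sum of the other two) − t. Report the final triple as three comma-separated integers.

start (-3,1,-7) = (f(1,0),f(0,1),f(1,1))
replace slot 2: 2·((-3)+(-7)) − 1 = -21 → (-3,-21,-7)
replace slot 3: 2·((-3)+(-21)) − (-7) = -41 → (-3,-21,-41)
replace slot 1: 2·((-21)+(-41)) − (-3) = -121 → (-121,-21,-41)

-121,-21,-41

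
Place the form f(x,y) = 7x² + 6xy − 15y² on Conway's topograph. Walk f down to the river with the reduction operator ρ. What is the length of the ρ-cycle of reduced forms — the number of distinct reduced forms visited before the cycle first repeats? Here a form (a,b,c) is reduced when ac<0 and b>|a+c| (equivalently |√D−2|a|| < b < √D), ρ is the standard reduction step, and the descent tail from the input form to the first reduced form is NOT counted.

D = 456, ⌊√D⌋ = 21
descent: ρ → (-15,-6,7)
descent: ρ → (7,20,-2)  [lands on river]
river: ρ → (-2,20,7)
river: ρ → (7,8,-14)
river: ρ → (-14,20,1)
river: ρ → (1,20,-14)
river: ρ → (-14,8,7)
ρ-cycle length = 6 (tail of 2 descent steps not counted)

6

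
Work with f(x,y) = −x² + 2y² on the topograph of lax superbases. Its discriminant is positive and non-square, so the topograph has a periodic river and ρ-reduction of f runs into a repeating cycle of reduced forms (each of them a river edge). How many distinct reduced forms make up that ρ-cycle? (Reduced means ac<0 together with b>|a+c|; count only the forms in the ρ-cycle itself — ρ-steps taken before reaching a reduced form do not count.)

D = 8, ⌊√D⌋ = 2
descent: ρ → (2,0,-1)
descent: ρ → (-1,2,1)  [lands on river]
river: ρ → (1,2,-1)
ρ-cycle length = 2 (tail of 2 descent steps not counted)

2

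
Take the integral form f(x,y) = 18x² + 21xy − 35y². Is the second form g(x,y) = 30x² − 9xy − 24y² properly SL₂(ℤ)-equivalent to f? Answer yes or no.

D₁ = 2961, D₂ = 2961
river cycle of f (length 14): (-35, 49, 4), (4, 47, -47), (-47, 47, 4), (4, 49, -35), (-35, 21, 18), (18, 51, -5), (-5, 49, 28), (28, 7, -26), (-26, 45, 9), (9, 45, -26), … (4 more)
river cycle of g (length 16): (-24, 9, 30), (30, 51, -3), (-3, 51, 30), (30, 9, -24), (-24, 39, 15), (15, 51, -6), (-6, 45, 39), (39, 33, -12), (-12, 39, 30), (30, 21, -21), … (6 more)
cycles differ ⇒ inequivalent

no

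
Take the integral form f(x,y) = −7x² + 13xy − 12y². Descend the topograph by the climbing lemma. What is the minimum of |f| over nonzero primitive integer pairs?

translate: b→1 (≡-13 mod 14), so (7,-13,12)→(7,1,6)
flip: (7,1,6)→(6,-1,7)
reduced (well bottom): (6,-1,7) with a≤c, −a<b≤a
well minimum |f| = |-6| = 6 (negative-definite)

6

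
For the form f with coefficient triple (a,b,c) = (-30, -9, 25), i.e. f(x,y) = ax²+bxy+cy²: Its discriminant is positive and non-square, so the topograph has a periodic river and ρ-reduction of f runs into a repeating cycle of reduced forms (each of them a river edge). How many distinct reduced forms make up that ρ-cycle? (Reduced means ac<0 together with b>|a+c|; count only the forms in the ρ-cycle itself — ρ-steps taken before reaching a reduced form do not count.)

D = 3081, ⌊√D⌋ = 55
descent: ρ → (25,9,-30)  [lands on river]
river: ρ → (-30,51,4)
river: ρ → (4,53,-17)
river: ρ → (-17,49,10)
river: ρ → (10,51,-12)
river: ρ → (-12,45,22)
river: ρ → (22,43,-14)
river: ρ → (-14,41,25)
ρ-cycle length = 8 (tail of 1 descent step not counted)

8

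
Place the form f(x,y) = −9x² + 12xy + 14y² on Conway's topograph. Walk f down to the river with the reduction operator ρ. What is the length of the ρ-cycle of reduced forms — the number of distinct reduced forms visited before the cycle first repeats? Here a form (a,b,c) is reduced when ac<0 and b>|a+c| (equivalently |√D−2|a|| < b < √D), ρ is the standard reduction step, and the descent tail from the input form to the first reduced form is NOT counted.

D = 648, ⌊√D⌋ = 25
river: ρ → (14,16,-7)
river: ρ → (-7,12,18)
river: ρ → (18,24,-1)
river: ρ → (-1,24,18)
river: ρ → (18,12,-7)
river: ρ → (-7,16,14)
river: ρ → (14,12,-9)
river: ρ → (-9,24,2)
river: ρ → (2,24,-9)
river: ρ → (-9,12,14)
ρ-cycle length = 10 (tail of 0 descent steps not counted)

10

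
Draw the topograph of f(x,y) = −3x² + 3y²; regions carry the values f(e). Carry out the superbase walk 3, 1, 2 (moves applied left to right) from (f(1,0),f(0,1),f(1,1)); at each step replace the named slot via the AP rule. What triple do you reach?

start (-3,3,0) = (f(1,0),f(0,1),f(1,1))
replace slot 3: 2·((-3)+3) − 0 = 0 → (-3,3,0)
replace slot 1: 2·(3+0) − (-3) = 9 → (9,3,0)
replace slot 2: 2·(9+0) − 3 = 15 → (9,15,0)

9,15,0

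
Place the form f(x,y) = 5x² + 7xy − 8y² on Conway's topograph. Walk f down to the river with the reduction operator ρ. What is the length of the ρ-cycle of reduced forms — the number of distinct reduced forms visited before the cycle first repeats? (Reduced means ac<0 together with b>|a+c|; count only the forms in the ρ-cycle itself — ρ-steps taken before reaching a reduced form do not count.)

D = 209, ⌊√D⌋ = 14
river: ρ → (-8,9,4)
river: ρ → (4,7,-10)
river: ρ → (-10,13,1)
river: ρ → (1,13,-10)
river: ρ → (-10,7,4)
river: ρ → (4,9,-8)
river: ρ → (-8,7,5)
river: ρ → (5,13,-2)
river: ρ → (-2,11,11)
river: ρ → (11,11,-2)
river: ρ → (-2,13,5)
river: ρ → (5,7,-8)
ρ-cycle length = 12 (tail of 0 descent steps not counted)

12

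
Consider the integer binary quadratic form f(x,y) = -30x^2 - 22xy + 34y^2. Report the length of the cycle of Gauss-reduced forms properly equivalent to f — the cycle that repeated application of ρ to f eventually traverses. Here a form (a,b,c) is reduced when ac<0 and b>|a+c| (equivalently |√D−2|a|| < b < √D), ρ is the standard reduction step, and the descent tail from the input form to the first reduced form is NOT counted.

D = 4564, ⌊√D⌋ = 67
descent: ρ → (34,22,-30)  [lands on river]
river: ρ → (-30,38,26)
river: ρ → (26,66,-2)
river: ρ → (-2,66,26)
river: ρ → (26,38,-30)
river: ρ → (-30,22,34)
river: ρ → (34,46,-18)
river: ρ → (-18,62,10)
river: ρ → (10,58,-30)
river: ρ → (-30,62,6)
river: ρ → (6,58,-50)
river: ρ → (-50,42,14)
river: ρ → (14,42,-50)
river: ρ → (-50,58,6)
river: ρ → (6,62,-30)
river: ρ → (-30,58,10)
river: ρ → (10,62,-18)
river: ρ → (-18,46,34)
ρ-cycle length = 18 (tail of 1 descent step not counted)

18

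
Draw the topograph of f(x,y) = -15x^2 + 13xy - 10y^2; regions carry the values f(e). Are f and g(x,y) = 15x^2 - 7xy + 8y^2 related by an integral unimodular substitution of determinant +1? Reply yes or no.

D₁ = -431, D₂ = -431
f is negative-definite; reduce −f:
−f: flip: (15,-13,10)→(10,13,15)
−f: translate: b→-7 (≡13 mod 20), so (10,13,15)→(10,-7,12)
−f: reduced (well bottom): (10,-7,12) with a≤c, −a<b≤a
flip sign back: reduced form of f is (-10,7,-12)
g: flip: (15,-7,8)→(8,7,15)
g: reduced (well bottom): (8,7,15) with a≤c, −a<b≤a
reduced forms (-10, 7, -12) vs (8, 7, 15) ⇒ inequivalent

no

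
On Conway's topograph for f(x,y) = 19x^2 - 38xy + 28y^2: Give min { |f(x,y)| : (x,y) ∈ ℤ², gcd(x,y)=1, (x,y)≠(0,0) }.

translate: b→0 (≡-38 mod 38), so (19,-38,28)→(19,0,9)
flip: (19,0,9)→(9,0,19)
reduced (well bottom): (9,0,19) with a≤c, −a<b≤a
well minimum = a = 9

9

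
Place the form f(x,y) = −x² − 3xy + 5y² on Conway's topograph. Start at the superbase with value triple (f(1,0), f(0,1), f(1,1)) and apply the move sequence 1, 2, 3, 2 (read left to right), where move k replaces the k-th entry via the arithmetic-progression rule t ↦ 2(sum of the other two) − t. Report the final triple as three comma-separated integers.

start (-1,5,1) = (f(1,0),f(0,1),f(1,1))
replace slot 1: 2·(5+1) − (-1) = 13 → (13,5,1)
replace slot 2: 2·(13+1) − 5 = 23 → (13,23,1)
replace slot 3: 2·(13+23) − 1 = 71 → (13,23,71)
replace slot 2: 2·(13+71) − 23 = 145 → (13,145,71)

13,145,71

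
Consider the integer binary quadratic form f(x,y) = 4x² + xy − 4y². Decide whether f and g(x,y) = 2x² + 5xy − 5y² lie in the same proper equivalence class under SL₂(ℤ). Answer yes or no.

D₁ = 65, D₂ = 65
river cycle of f (length 6): (-4, 7, 1), (1, 7, -4), (-4, 1, 4), (4, 7, -1), (-1, 7, 4), (4, 1, -4)
river cycle of g (length 6): (-5, 5, 2), (2, 7, -2), (-2, 5, 5), (5, 5, -2), (-2, 7, 2), (2, 5, -5)
cycles differ ⇒ inequivalent

no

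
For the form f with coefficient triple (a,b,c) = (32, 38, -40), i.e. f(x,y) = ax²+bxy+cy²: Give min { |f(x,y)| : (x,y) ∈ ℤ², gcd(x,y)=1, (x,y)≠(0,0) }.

river: ρ → (-40,42,30)
river: ρ → (30,78,-4)
river: ρ → (-4,74,68)
river: ρ → (68,62,-10)
river: ρ → (-10,78,12)
river: ρ → (12,66,-46)
river: ρ → (-46,26,32)
river: ρ → (32,38,-40)
closes: descent 0, river 8
min |a| on river = 4

4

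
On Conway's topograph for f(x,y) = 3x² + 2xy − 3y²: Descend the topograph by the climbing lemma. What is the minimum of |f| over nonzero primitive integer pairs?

river: ρ → (-3,4,2)
river: ρ → (2,4,-3)
river: ρ → (-3,2,3)
river: ρ → (3,4,-2)
river: ρ → (-2,4,3)
river: ρ → (3,2,-3)
closes: descent 0, river 6
min |a| on river = 2

2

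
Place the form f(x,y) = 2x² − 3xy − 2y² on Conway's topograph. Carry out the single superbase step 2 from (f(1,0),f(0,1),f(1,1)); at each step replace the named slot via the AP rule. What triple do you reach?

start (2,-2,-3) = (f(1,0),f(0,1),f(1,1))
replace slot 2: 2·(2+(-3)) − (-2) = 0 → (2,0,-3)

2,0,-3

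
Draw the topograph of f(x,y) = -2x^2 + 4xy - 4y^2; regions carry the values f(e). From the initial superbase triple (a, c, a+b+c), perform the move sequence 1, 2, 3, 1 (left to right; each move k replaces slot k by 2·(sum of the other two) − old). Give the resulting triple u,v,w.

start (-2,-4,-2) = (f(1,0),f(0,1),f(1,1))
replace slot 1: 2·((-4)+(-2)) − (-2) = -10 → (-10,-4,-2)
replace slot 2: 2·((-10)+(-2)) − (-4) = -20 → (-10,-20,-2)
replace slot 3: 2·((-10)+(-20)) − (-2) = -58 → (-10,-20,-58)
replace slot 1: 2·((-20)+(-58)) − (-10) = -146 → (-146,-20,-58)

-146,-20,-58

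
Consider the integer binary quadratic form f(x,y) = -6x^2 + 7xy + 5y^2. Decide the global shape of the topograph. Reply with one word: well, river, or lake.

D = b²−4ac = 7² − 4·(-6)·5 = 169
D = 13² is a perfect square ⇒ form factors over ℤ ⇒ lakes

lake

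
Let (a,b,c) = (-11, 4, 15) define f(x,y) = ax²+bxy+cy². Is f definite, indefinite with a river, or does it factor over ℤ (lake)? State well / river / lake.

D = b²−4ac = 4² − 4·(-11)·15 = 676
D = 26² is a perfect square ⇒ form factors over ℤ ⇒ lakes

lake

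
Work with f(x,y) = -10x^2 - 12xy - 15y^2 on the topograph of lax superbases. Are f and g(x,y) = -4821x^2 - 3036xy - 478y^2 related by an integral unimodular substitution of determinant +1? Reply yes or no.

D₁ = -456, D₂ = -456
f is negative-definite; reduce −f:
−f: translate: b→-8 (≡12 mod 20), so (10,12,15)→(10,-8,13)
−f: reduced (well bottom): (10,-8,13) with a≤c, −a<b≤a
flip sign back: reduced form of f is (-10,8,-13)
g is negative-definite; reduce −g:
−g: flip: (4821,3036,478)→(478,-3036,4821)
−g: translate: b→-168 (≡-3036 mod 956), so (478,-3036,4821)→(478,-168,15)
−g: flip: (478,-168,15)→(15,168,478)
−g: translate: b→-12 (≡168 mod 30), so (15,168,478)→(15,-12,10)
−g: flip: (15,-12,10)→(10,12,15)
−g: translate: b→-8 (≡12 mod 20), so (10,12,15)→(10,-8,13)
−g: reduced (well bottom): (10,-8,13) with a≤c, −a<b≤a
flip sign back: reduced form of g is (-10,8,-13)
reduced forms (-10, 8, -13) vs (-10, 8, -13) ⇒ equivalent

yes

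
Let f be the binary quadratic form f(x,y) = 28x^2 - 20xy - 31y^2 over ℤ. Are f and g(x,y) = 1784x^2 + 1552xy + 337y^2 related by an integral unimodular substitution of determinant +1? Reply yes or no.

D₁ = 3872, D₂ = 3872
river cycle of f (length 10): (-31, 20, 28), (28, 36, -23), (-23, 56, 8), (8, 56, -23), (-23, 36, 28), (28, 20, -31), (-31, 42, 17), (17, 60, -4), (-4, 60, 17), (17, 42, -31)
river cycle of g (length 10): (28, 36, -23), (-23, 56, 8), (8, 56, -23), (-23, 36, 28), (28, 20, -31), (-31, 42, 17), (17, 60, -4), (-4, 60, 17), (17, 42, -31), (-31, 20, 28)
cycles coincide ⇒ equivalent

yes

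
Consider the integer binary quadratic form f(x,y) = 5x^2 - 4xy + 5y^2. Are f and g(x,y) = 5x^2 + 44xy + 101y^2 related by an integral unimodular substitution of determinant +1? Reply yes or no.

D₁ = -84, D₂ = -84
f: flip: (5,-4,5)→(5,4,5)
f: reduced (well bottom): (5,4,5) with a≤c, −a<b≤a
g: translate: b→4 (≡44 mod 10), so (5,44,101)→(5,4,5)
g: reduced (well bottom): (5,4,5) with a≤c, −a<b≤a
reduced forms (5, 4, 5) vs (5, 4, 5) ⇒ equivalent

yes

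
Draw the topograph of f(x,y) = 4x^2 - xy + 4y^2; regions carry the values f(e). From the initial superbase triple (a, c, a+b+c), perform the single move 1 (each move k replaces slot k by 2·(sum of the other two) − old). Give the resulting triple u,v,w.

start (4,4,7) = (f(1,0),f(0,1),f(1,1))
replace slot 1: 2·(4+7) − 4 = 18 → (18,4,7)

18,4,7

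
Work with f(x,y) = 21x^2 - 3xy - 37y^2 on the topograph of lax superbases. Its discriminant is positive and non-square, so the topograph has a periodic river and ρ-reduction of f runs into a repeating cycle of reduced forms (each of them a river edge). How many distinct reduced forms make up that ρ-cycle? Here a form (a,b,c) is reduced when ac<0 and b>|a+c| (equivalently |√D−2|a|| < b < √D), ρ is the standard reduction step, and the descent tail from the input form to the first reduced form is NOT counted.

D = 3117, ⌊√D⌋ = 55
descent: ρ → (-37,3,21)
descent: ρ → (21,39,-19)  [lands on river]
river: ρ → (-19,37,23)
river: ρ → (23,55,-1)
river: ρ → (-1,55,23)
river: ρ → (23,37,-19)
river: ρ → (-19,39,21)
river: ρ → (21,45,-13)
river: ρ → (-13,33,39)
river: ρ → (39,45,-7)
river: ρ → (-7,53,11)
river: ρ → (11,35,-43)
river: ρ → (-43,51,3)
river: ρ → (3,51,-43)
river: ρ → (-43,35,11)
river: ρ → (11,53,-7)
river: ρ → (-7,45,39)
river: ρ → (39,33,-13)
river: ρ → (-13,45,21)
ρ-cycle length = 18 (tail of 2 descent steps not counted)

18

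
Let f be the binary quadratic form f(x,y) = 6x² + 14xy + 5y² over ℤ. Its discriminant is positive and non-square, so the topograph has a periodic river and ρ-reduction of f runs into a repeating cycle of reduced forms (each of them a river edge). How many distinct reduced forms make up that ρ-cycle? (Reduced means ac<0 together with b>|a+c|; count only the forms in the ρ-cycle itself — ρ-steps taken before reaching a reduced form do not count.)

D = 76, ⌊√D⌋ = 8
descent: ρ → (5,6,-2)  [lands on river]
river: ρ → (-2,6,5)
river: ρ → (5,4,-3)
river: ρ → (-3,8,1)
river: ρ → (1,8,-3)
river: ρ → (-3,4,5)
ρ-cycle length = 6 (tail of 1 descent step not counted)

6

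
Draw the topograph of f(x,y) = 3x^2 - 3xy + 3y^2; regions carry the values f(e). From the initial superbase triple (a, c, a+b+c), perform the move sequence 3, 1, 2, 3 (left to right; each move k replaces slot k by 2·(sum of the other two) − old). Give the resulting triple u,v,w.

start (3,3,3) = (f(1,0),f(0,1),f(1,1))
replace slot 3: 2·(3+3) − 3 = 9 → (3,3,9)
replace slot 1: 2·(3+9) − 3 = 21 → (21,3,9)
replace slot 2: 2·(21+9) − 3 = 57 → (21,57,9)
replace slot 3: 2·(21+57) − 9 = 147 → (21,57,147)

21,57,147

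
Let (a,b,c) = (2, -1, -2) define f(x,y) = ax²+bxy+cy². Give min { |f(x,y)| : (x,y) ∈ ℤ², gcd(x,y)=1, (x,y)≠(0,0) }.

descent: ρ → (-2,1,2)  [lands on river]
river: ρ → (2,3,-1)
river: ρ → (-1,3,2)
river: ρ → (2,1,-2)
river: ρ → (-2,3,1)
river: ρ → (1,3,-2)
closes: descent 1, river 6
min |a| on river = 1

1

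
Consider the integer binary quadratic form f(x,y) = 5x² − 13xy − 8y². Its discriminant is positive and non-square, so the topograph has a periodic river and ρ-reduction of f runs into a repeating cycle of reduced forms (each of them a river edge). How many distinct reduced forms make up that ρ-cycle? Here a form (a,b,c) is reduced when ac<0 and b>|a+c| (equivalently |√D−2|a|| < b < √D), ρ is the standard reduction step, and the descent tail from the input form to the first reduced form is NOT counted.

D = 329, ⌊√D⌋ = 18
descent: ρ → (-8,13,5)  [lands on river]
river: ρ → (5,17,-2)
river: ρ → (-2,15,13)
river: ρ → (13,11,-4)
river: ρ → (-4,13,10)
river: ρ → (10,7,-7)
river: ρ → (-7,7,10)
river: ρ → (10,13,-4)
river: ρ → (-4,11,13)
river: ρ → (13,15,-2)
river: ρ → (-2,17,5)
river: ρ → (5,13,-8)
river: ρ → (-8,3,10)
river: ρ → (10,17,-1)
river: ρ → (-1,17,10)
river: ρ → (10,3,-8)
ρ-cycle length = 16 (tail of 1 descent step not counted)

16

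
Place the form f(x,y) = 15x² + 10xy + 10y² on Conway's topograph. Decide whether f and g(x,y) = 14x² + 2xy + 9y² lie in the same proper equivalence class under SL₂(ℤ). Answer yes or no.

D₁ = -500, D₂ = -500
f: flip: (15,10,10)→(10,-10,15)
f: translate: b→10 (≡-10 mod 20), so (10,-10,15)→(10,10,15)
f: reduced (well bottom): (10,10,15) with a≤c, −a<b≤a
g: flip: (14,2,9)→(9,-2,14)
g: reduced (well bottom): (9,-2,14) with a≤c, −a<b≤a
reduced forms (10, 10, 15) vs (9, -2, 14) ⇒ inequivalent

no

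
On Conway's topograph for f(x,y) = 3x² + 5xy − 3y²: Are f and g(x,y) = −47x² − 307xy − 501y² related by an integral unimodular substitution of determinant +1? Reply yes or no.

D₁ = 61, D₂ = 61
river cycle of f (length 6): (-3, 7, 1), (1, 7, -3), (-3, 5, 3), (3, 7, -1), (-1, 7, 3), (3, 5, -3)
river cycle of g (length 6): (-3, 7, 1), (1, 7, -3), (-3, 5, 3), (3, 7, -1), (-1, 7, 3), (3, 5, -3)
cycles coincide ⇒ equivalent

yes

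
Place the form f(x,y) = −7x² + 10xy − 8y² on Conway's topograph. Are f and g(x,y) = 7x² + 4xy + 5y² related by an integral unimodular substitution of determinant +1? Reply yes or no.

D₁ = -124, D₂ = -124
f is negative-definite; reduce −f:
−f: translate: b→4 (≡-10 mod 14), so (7,-10,8)→(7,4,5)
−f: flip: (7,4,5)→(5,-4,7)
−f: reduced (well bottom): (5,-4,7) with a≤c, −a<b≤a
flip sign back: reduced form of f is (-5,4,-7)
g: flip: (7,4,5)→(5,-4,7)
g: reduced (well bottom): (5,-4,7) with a≤c, −a<b≤a
reduced forms (-5, 4, -7) vs (5, -4, 7) ⇒ inequivalent

no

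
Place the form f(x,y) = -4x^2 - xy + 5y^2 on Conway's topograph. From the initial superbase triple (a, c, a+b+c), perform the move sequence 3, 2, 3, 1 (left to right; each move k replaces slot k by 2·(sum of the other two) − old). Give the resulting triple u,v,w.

start (-4,5,0) = (f(1,0),f(0,1),f(1,1))
replace slot 3: 2·((-4)+5) − 0 = 2 → (-4,5,2)
replace slot 2: 2·((-4)+2) − 5 = -9 → (-4,-9,2)
replace slot 3: 2·((-4)+(-9)) − 2 = -28 → (-4,-9,-28)
replace slot 1: 2·((-9)+(-28)) − (-4) = -70 → (-70,-9,-28)

-70,-9,-28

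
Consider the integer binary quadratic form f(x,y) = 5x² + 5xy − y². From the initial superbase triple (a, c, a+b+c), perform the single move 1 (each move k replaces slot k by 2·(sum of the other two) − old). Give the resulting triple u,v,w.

start (5,-1,9) = (f(1,0),f(0,1),f(1,1))
replace slot 1: 2·((-1)+9) − 5 = 11 → (11,-1,9)

11,-1,9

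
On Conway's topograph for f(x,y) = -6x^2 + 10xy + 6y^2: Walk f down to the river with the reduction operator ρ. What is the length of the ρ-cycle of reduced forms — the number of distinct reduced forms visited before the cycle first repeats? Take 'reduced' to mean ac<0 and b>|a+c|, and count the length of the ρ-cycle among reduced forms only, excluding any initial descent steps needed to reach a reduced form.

D = 244, ⌊√D⌋ = 15
river: ρ → (6,14,-2)
river: ρ → (-2,14,6)
river: ρ → (6,10,-6)
river: ρ → (-6,14,2)
river: ρ → (2,14,-6)
river: ρ → (-6,10,6)
ρ-cycle length = 6 (tail of 0 descent steps not counted)

6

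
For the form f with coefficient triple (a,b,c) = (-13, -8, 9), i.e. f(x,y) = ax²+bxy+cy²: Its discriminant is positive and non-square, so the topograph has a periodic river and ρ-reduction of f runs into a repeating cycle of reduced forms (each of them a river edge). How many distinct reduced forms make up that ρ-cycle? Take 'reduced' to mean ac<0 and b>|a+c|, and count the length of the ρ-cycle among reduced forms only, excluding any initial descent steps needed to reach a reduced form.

D = 532, ⌊√D⌋ = 23
descent: ρ → (9,8,-13)  [lands on river]
river: ρ → (-13,18,4)
river: ρ → (4,22,-3)
river: ρ → (-3,20,11)
river: ρ → (11,2,-12)
river: ρ → (-12,22,1)
river: ρ → (1,22,-12)
river: ρ → (-12,2,11)
river: ρ → (11,20,-3)
river: ρ → (-3,22,4)
river: ρ → (4,18,-13)
river: ρ → (-13,8,9)
river: ρ → (9,10,-12)
river: ρ → (-12,14,7)
river: ρ → (7,14,-12)
river: ρ → (-12,10,9)
ρ-cycle length = 16 (tail of 1 descent step not counted)

16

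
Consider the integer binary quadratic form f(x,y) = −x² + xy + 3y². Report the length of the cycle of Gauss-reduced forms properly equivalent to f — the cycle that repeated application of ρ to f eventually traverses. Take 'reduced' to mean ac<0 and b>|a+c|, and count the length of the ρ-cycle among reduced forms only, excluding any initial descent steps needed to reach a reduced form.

D = 13, ⌊√D⌋ = 3
descent: ρ → (3,-1,-1)
descent: ρ → (-1,3,1)  [lands on river]
river: ρ → (1,3,-1)
ρ-cycle length = 2 (tail of 2 descent steps not counted)

2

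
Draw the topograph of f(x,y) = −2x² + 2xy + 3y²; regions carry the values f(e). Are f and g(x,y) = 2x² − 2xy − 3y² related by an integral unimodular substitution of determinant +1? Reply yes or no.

D₁ = 28, D₂ = 28
river cycle of f (length 4): (3, 4, -1), (-1, 4, 3), (3, 2, -2), (-2, 2, 3)
river cycle of g (length 4): (-3, 2, 2), (2, 2, -3), (-3, 4, 1), (1, 4, -3)
cycles differ ⇒ inequivalent

no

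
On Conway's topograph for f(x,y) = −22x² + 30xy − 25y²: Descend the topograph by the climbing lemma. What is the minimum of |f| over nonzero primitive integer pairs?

translate: b→14 (≡-30 mod 44), so (22,-30,25)→(22,14,17)
flip: (22,14,17)→(17,-14,22)
reduced (well bottom): (17,-14,22) with a≤c, −a<b≤a
well minimum |f| = |-17| = 17 (negative-definite)

17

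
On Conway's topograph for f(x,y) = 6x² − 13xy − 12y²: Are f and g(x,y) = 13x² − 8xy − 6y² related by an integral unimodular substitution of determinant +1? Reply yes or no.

D₁ = 457, D₂ = 376
discriminants differ ⇒ not SL₂(ℤ)-equivalent

no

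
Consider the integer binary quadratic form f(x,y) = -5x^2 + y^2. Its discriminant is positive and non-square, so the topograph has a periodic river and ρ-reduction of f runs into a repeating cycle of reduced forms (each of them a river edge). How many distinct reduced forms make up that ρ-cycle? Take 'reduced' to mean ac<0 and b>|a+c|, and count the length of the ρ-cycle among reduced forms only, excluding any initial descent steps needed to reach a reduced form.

D = 20, ⌊√D⌋ = 4
descent: ρ → (1,4,-1)  [lands on river]
river: ρ → (-1,4,1)
ρ-cycle length = 2 (tail of 1 descent step not counted)

2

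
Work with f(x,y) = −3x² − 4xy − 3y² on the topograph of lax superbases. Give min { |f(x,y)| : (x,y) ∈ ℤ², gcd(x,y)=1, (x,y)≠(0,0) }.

translate: b→-2 (≡4 mod 6), so (3,4,3)→(3,-2,2)
flip: (3,-2,2)→(2,2,3)
reduced (well bottom): (2,2,3) with a≤c, −a<b≤a
well minimum |f| = |-2| = 2 (negative-definite)

2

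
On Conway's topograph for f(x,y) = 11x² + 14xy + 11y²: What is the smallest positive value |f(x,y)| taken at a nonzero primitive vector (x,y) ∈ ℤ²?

translate: b→-8 (≡14 mod 22), so (11,14,11)→(11,-8,8)
flip: (11,-8,8)→(8,8,11)
reduced (well bottom): (8,8,11) with a≤c, −a<b≤a
well minimum = a = 8

8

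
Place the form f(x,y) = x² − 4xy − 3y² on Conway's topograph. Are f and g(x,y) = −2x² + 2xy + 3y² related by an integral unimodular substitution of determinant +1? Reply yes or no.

D₁ = 28, D₂ = 28
river cycle of f (length 4): (-3, 4, 1), (1, 4, -3), (-3, 2, 2), (2, 2, -3)
river cycle of g (length 4): (3, 4, -1), (-1, 4, 3), (3, 2, -2), (-2, 2, 3)
cycles differ ⇒ inequivalent

no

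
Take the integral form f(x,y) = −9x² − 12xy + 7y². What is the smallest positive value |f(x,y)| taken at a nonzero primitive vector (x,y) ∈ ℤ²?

descent: ρ → (7,12,-9)  [lands on river]
river: ρ → (-9,6,10)
river: ρ → (10,14,-5)
river: ρ → (-5,16,7)
closes: descent 1, river 4
min |a| on river = 5

5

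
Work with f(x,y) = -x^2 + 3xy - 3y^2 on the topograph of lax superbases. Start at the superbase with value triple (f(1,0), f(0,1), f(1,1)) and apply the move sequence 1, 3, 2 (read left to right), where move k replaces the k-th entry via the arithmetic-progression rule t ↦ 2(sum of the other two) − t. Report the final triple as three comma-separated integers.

start (-1,-3,-1) = (f(1,0),f(0,1),f(1,1))
replace slot 1: 2·((-3)+(-1)) − (-1) = -7 → (-7,-3,-1)
replace slot 3: 2·((-7)+(-3)) − (-1) = -19 → (-7,-3,-19)
replace slot 2: 2·((-7)+(-19)) − (-3) = -49 → (-7,-49,-19)

-7,-49,-19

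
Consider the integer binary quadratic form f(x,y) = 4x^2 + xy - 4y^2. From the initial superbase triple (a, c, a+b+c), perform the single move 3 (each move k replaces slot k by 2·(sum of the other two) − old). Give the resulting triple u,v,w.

start (4,-4,1) = (f(1,0),f(0,1),f(1,1))
replace slot 3: 2·(4+(-4)) − 1 = -1 → (4,-4,-1)

4,-4,-1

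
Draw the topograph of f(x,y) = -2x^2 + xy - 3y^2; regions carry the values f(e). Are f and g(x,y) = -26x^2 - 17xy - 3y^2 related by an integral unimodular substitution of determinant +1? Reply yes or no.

D₁ = -23, D₂ = -23
f is negative-definite; reduce −f:
−f: reduced (well bottom): (2,-1,3) with a≤c, −a<b≤a
flip sign back: reduced form of f is (-2,1,-3)
g is negative-definite; reduce −g:
−g: flip: (26,17,3)→(3,-17,26)
−g: translate: b→1 (≡-17 mod 6), so (3,-17,26)→(3,1,2)
−g: flip: (3,1,2)→(2,-1,3)
−g: reduced (well bottom): (2,-1,3) with a≤c, −a<b≤a
flip sign back: reduced form of g is (-2,1,-3)
reduced forms (-2, 1, -3) vs (-2, 1, -3) ⇒ equivalent

yes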